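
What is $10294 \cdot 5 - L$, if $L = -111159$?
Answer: $162629$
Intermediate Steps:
$10294 \cdot 5 - L = 10294 \cdot 5 - -111159 = 51470 + 111159 = 162629$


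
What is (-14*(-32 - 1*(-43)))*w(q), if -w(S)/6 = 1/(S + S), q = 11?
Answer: 42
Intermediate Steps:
w(S) = -3/S (w(S) = -6/(S + S) = -6*1/(2*S) = -3/S)
(-14*(-32 - 1*(-43)))*w(q) = (-14*(-32 - 1*(-43)))*(-3/11) = (-14*(-32 + 43))*(-3*1/11) = -14*11*(-3/11) = -154*(-3/11) = 42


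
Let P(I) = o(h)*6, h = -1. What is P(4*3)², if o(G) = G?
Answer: 36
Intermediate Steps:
P(I) = -6 (P(I) = -1*6 = -6)
P(4*3)² = (-6)² = 36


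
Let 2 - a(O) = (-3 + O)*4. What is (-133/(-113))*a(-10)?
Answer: 7182/113 ≈ 63.557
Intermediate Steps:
a(O) = 14 - 4*O (a(O) = 2 - (-3 + O)*4 = 2 - (-12 + 4*O) = 2 + (12 - 4*O) = 14 - 4*O)
(-133/(-113))*a(-10) = (-133/(-113))*(14 - 4*(-10)) = (-133*(-1/113))*(14 + 40) = (133/113)*54 = 7182/113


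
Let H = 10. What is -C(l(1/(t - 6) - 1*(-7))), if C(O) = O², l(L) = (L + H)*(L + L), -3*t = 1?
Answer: -6922240000/130321 ≈ -53117.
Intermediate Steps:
t = -⅓ (t = -⅓*1 = -⅓ ≈ -0.33333)
l(L) = 2*L*(10 + L) (l(L) = (L + 10)*(L + L) = (10 + L)*(2*L) = 2*L*(10 + L))
-C(l(1/(t - 6) - 1*(-7))) = -(2*(1/(-⅓ - 6) - 1*(-7))*(10 + (1/(-⅓ - 6) - 1*(-7))))² = -(2*(1/(-19/3) + 7)*(10 + (1/(-19/3) + 7)))² = -(2*(-3/19 + 7)*(10 + (-3/19 + 7)))² = -(2*(130/19)*(10 + 130/19))² = -(2*(130/19)*(320/19))² = -(83200/361)² = -1*6922240000/130321 = -6922240000/130321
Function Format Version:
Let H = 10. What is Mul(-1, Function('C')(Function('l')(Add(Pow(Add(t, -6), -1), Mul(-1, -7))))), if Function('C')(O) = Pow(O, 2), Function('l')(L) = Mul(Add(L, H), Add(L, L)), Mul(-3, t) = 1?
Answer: Rational(-6922240000, 130321) ≈ -53117.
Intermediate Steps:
t = Rational(-1, 3) (t = Mul(Rational(-1, 3), 1) = Rational(-1, 3) ≈ -0.33333)
Function('l')(L) = Mul(2, L, Add(10, L)) (Function('l')(L) = Mul(Add(L, 10), Add(L, L)) = Mul(Add(10, L), Mul(2, L)) = Mul(2, L, Add(10, L)))
Mul(-1, Function('C')(Function('l')(Add(Pow(Add(t, -6), -1), Mul(-1, -7))))) = Mul(-1, Pow(Mul(2, Add(Pow(Add(Rational(-1, 3), -6), -1), Mul(-1, -7)), Add(10, Add(Pow(Add(Rational(-1, 3), -6), -1), Mul(-1, -7)))), 2)) = Mul(-1, Pow(Mul(2, Add(Pow(Rational(-19, 3), -1), 7), Add(10, Add(Pow(Rational(-19, 3), -1), 7))), 2)) = Mul(-1, Pow(Mul(2, Add(Rational(-3, 19), 7), Add(10, Add(Rational(-3, 19), 7))), 2)) = Mul(-1, Pow(Mul(2, Rational(130, 19), Add(10, Rational(130, 19))), 2)) = Mul(-1, Pow(Mul(2, Rational(130, 19), Rational(320, 19)), 2)) = Mul(-1, Pow(Rational(83200, 361), 2)) = Mul(-1, Rational(6922240000, 130321)) = Rational(-6922240000, 130321)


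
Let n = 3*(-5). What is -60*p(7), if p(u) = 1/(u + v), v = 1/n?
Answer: -225/26 ≈ -8.6538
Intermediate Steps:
n = -15
v = -1/15 (v = 1/(-15) = -1/15 ≈ -0.066667)
p(u) = 1/(-1/15 + u) (p(u) = 1/(u - 1/15) = 1/(-1/15 + u))
-60*p(7) = -900/(-1 + 15*7) = -900/(-1 + 105) = -900/104 = -60*15/104 = -225/26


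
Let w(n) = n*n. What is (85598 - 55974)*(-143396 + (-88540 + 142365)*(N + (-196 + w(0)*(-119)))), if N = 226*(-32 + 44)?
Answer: 4007543725696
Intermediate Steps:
N = 2712 (N = 226*12 = 2712)
w(n) = n**2
(85598 - 55974)*(-143396 + (-88540 + 142365)*(N + (-196 + w(0)*(-119)))) = (85598 - 55974)*(-143396 + (-88540 + 142365)*(2712 + (-196 + 0**2*(-119)))) = 29624*(-143396 + 53825*(2712 + (-196 + 0*(-119)))) = 29624*(-143396 + 53825*(2712 + (-196 + 0))) = 29624*(-143396 + 53825*(2712 - 196)) = 29624*(-143396 + 53825*2516) = 29624*(-143396 + 135423700) = 29624*135280304 = 4007543725696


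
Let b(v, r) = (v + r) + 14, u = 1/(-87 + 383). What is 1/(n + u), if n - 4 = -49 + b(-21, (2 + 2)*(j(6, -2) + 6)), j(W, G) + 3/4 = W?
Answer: -296/2071 ≈ -0.14293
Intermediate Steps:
j(W, G) = -3/4 + W
u = 1/296 ≈ 0.0033784
b(v, r) = 14 + r + v (b(v, r) = (r + v) + 14 = 14 + r + v)
n = -7 (n = 4 + (-49 + (14 + (2 + 2)*((-3/4 + 6) + 6) - 21)) = 4 + (-49 + (14 + 4*(21/4 + 6) - 21)) = 4 + (-49 + (14 + 4*(45/4) - 21)) = 4 + (-49 + (14 + 45 - 21)) = 4 + (-49 + 38) = 4 - 11 = -7)
1/(n + u) = 1/(-7 + 1/296) = 1/(-2071/296) = -296/2071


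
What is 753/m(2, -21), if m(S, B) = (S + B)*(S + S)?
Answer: -753/76 ≈ -9.9079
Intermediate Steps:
m(S, B) = 2*S*(B + S) (m(S, B) = (B + S)*(2*S) = 2*S*(B + S))
753/m(2, -21) = 753/((2*2*(-21 + 2))) = 753/((2*2*(-19))) = 753/(-76) = 753*(-1/76) = -753/76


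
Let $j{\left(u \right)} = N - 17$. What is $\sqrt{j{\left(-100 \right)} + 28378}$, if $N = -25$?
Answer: $4 \sqrt{1771} \approx 168.33$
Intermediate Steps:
$j{\left(u \right)} = -42$ ($j{\left(u \right)} = -25 - 17 = -42$)
$\sqrt{j{\left(-100 \right)} + 28378} = \sqrt{-42 + 28378} = \sqrt{28336} = 4 \sqrt{1771}$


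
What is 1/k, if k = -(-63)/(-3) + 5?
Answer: -1/16 ≈ -0.062500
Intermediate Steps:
k = -16 (k = -(-63)*(-1)/3 + 5 = -9*7/3 + 5 = -21 + 5 = -16)
1/k = 1/(-16) = -1/16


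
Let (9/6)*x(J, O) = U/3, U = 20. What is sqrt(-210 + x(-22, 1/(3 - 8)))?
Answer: 5*I*sqrt(74)/3 ≈ 14.337*I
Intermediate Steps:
x(J, O) = 40/9 (x(J, O) = 2*(20/3)/3 = 2*(20*(1/3))/3 = (2/3)*(20/3) = 40/9)
sqrt(-210 + x(-22, 1/(3 - 8))) = sqrt(-210 + 40/9) = sqrt(-1850/9) = 5*I*sqrt(74)/3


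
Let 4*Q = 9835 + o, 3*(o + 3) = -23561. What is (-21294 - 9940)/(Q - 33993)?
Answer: 374808/401981 ≈ 0.93240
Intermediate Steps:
o = -23570/3 (o = -3 + (1/3)*(-23561) = -3 - 23561/3 = -23570/3 ≈ -7856.7)
Q = 5935/12 (Q = (9835 - 23570/3)/4 = (1/4)*(5935/3) = 5935/12 ≈ 494.58)
(-21294 - 9940)/(Q - 33993) = (-21294 - 9940)/(5935/12 - 33993) = -31234/(-401981/12) = -31234*(-12/401981) = 374808/401981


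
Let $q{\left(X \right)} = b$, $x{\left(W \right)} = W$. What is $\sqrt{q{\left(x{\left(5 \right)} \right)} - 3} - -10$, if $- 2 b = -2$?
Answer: $10 + i \sqrt{2} \approx 10.0 + 1.4142 i$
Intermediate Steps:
$b = 1$ ($b = \left(- \frac{1}{2}\right) \left(-2\right) = 1$)
$q{\left(X \right)} = 1$
$\sqrt{q{\left(x{\left(5 \right)} \right)} - 3} - -10 = \sqrt{1 - 3} - -10 = \sqrt{-2} + 10 = i \sqrt{2} + 10 = 10 + i \sqrt{2}$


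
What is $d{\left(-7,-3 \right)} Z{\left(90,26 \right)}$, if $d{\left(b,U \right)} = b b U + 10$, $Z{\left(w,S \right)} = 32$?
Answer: $-4384$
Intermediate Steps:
$d{\left(b,U \right)} = 10 + U b^{2}$ ($d{\left(b,U \right)} = b^{2} U + 10 = U b^{2} + 10 = 10 + U b^{2}$)
$d{\left(-7,-3 \right)} Z{\left(90,26 \right)} = \left(10 - 3 \left(-7\right)^{2}\right) 32 = \left(10 - 147\right) 32 = \left(-137\right) 32 = -4384$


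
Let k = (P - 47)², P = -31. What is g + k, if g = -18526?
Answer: -12442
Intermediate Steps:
k = 6084 (k = (-31 - 47)² = (-78)² = 6084)
g + k = -18526 + 6084 = -12442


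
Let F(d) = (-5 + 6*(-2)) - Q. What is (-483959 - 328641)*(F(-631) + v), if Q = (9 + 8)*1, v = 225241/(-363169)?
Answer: 10216809236200/363169 ≈ 2.8132e+7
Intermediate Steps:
v = -225241/363169 (v = 225241*(-1/363169) = -225241/363169 ≈ -0.62021)
Q = 17 (Q = 17*1 = 17)
F(d) = -34 (F(d) = (-5 + 6*(-2)) - 1*17 = (-5 - 12) - 17 = -17 - 17 = -34)
(-483959 - 328641)*(F(-631) + v) = (-483959 - 328641)*(-34 - 225241/363169) = -812600*(-12572987/363169) = 10216809236200/363169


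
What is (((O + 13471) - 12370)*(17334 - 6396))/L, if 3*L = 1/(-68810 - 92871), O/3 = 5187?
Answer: -88398580365108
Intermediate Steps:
O = 15561 (O = 3*5187 = 15561)
L = -1/485043 (L = 1/(3*(-68810 - 92871)) = (⅓)/(-161681) = (⅓)*(-1/161681) = -1/485043 ≈ -2.0617e-6)
(((O + 13471) - 12370)*(17334 - 6396))/L = (((15561 + 13471) - 12370)*(17334 - 6396))/(-1/485043) = ((29032 - 12370)*10938)*(-485043) = (16662*10938)*(-485043) = 182248956*(-485043) = -88398580365108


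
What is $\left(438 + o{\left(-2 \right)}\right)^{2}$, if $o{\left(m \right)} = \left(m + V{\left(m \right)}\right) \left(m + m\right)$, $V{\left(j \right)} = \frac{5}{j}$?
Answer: $207936$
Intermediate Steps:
$o{\left(m \right)} = 2 m \left(m + \frac{5}{m}\right)$ ($o{\left(m \right)} = \left(m + \frac{5}{m}\right) \left(m + m\right) = \left(m + \frac{5}{m}\right) 2 m = 2 m \left(m + \frac{5}{m}\right)$)
$\left(438 + o{\left(-2 \right)}\right)^{2} = \left(438 + \left(10 + 2 \left(-2\right)^{2}\right)\right)^{2} = \left(438 + \left(10 + 2 \cdot 4\right)\right)^{2} = \left(438 + \left(10 + 8\right)\right)^{2} = \left(438 + 18\right)^{2} = 456^{2} = 207936$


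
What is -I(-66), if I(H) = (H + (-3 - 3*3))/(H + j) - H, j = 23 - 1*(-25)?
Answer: -211/3 ≈ -70.333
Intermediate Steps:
j = 48 (j = 23 + 25 = 48)
I(H) = -H + (-12 + H)/(48 + H) (I(H) = (H + (-3 - 3*3))/(H + 48) - H = (H + (-3 - 9))/(48 + H) - H = (H - 12)/(48 + H) - H = (-12 + H)/(48 + H) - H = -H + (-12 + H)/(48 + H))
-I(-66) = -(-12 - 1*(-66)² - 47*(-66))/(48 - 66) = -(-12 - 1*4356 + 3102)/(-18) = -(-1)*(-12 - 4356 + 3102)/18 = -(-1)*(-1266)/18 = -1*211/3 = -211/3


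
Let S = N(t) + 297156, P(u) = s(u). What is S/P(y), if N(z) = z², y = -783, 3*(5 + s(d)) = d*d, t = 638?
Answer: 50300/14597 ≈ 3.4459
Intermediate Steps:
s(d) = -5 + d²/3 (s(d) = -5 + (d*d)/3 = -5 + d²/3)
P(u) = -5 + u²/3
S = 704200 (S = 638² + 297156 = 407044 + 297156 = 704200)
S/P(y) = 704200/(-5 + (⅓)*(-783)²) = 704200/(-5 + (⅓)*613089) = 704200/(-5 + 204363) = 704200/204358 = 704200*(1/204358) = 50300/14597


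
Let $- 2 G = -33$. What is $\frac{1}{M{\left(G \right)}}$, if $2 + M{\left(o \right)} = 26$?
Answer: $\frac{1}{24} \approx 0.041667$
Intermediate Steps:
$G = \frac{33}{2}$ ($G = \left(- \frac{1}{2}\right) \left(-33\right) = \frac{33}{2} \approx 16.5$)
$M{\left(o \right)} = 24$ ($M{\left(o \right)} = -2 + 26 = 24$)
$\frac{1}{M{\left(G \right)}} = \frac{1}{24}$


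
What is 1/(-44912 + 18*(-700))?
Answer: -1/57512 ≈ -1.7388e-5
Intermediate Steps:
1/(-44912 + 18*(-700)) = 1/(-44912 - 12600) = 1/(-57512) = -1/57512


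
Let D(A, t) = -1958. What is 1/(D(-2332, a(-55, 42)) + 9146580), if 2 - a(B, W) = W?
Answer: 1/9144622 ≈ 1.0935e-7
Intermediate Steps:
a(B, W) = 2 - W
1/(D(-2332, a(-55, 42)) + 9146580) = 1/(-1958 + 9146580) = 1/9144622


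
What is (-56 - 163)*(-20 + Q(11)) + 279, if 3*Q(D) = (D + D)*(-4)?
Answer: 11083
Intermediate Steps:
Q(D) = -8*D/3 (Q(D) = ((D + D)*(-4))/3 = ((2*D)*(-4))/3 = (-8*D)/3 = -8*D/3)
(-56 - 163)*(-20 + Q(11)) + 279 = (-56 - 163)*(-20 - 8/3*11) + 279 = -219*(-20 - 88/3) + 279 = -219*(-148/3) + 279 = 10804 + 279 = 11083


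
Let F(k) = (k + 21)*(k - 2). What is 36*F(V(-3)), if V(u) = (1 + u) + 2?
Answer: -1512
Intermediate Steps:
V(u) = 3 + u
F(k) = (-2 + k)*(21 + k) (F(k) = (21 + k)*(-2 + k) = (-2 + k)*(21 + k))
36*F(V(-3)) = 36*(-42 + (3 - 3)**2 + 19*(3 - 3)) = 36*(-42 + 0**2 + 19*0) = 36*(-42 + 0 + 0) = 36*(-42) = -1512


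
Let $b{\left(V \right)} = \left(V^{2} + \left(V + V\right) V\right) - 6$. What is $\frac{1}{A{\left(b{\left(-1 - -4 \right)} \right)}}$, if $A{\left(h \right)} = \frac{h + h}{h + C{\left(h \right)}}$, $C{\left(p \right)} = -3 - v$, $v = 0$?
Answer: $\frac{3}{7} \approx 0.42857$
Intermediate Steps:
$C{\left(p \right)} = -3$ ($C{\left(p \right)} = -3 - 0 = -3 + 0 = -3$)
$b{\left(V \right)} = -6 + 3 V^{2}$ ($b{\left(V \right)} = \left(V^{2} + 2 V V\right) - 6 = \left(V^{2} + 2 V^{2}\right) - 6 = 3 V^{2} - 6 = -6 + 3 V^{2}$)
$A{\left(h \right)} = \frac{2 h}{-3 + h}$ ($A{\left(h \right)} = \frac{h + h}{h - 3} = \frac{2 h}{-3 + h}$)
$\frac{1}{A{\left(b{\left(-1 - -4 \right)} \right)}} = \frac{1}{2 \left(-6 + 3 \left(-1 - -4\right)^{2}\right) \frac{1}{-3 - \left(6 - 3 \left(-1 - -4\right)^{2}\right)}} = \frac{1}{2 \left(-6 + 3 \left(-1 + 4\right)^{2}\right) \frac{1}{-3 - \left(6 - 3 \left(-1 + 4\right)^{2}\right)}} = \frac{1}{2 \left(-6 + 3 \cdot 3^{2}\right) \frac{1}{-3 - \left(6 - 3 \cdot 3^{2}\right)}} = \frac{1}{2 \left(-6 + 3 \cdot 9\right) \frac{1}{-3 + \left(-6 + 3 \cdot 9\right)}} = \frac{1}{2 \left(-6 + 27\right) \frac{1}{-3 + \left(-6 + 27\right)}} = \frac{1}{2 \cdot 21 \frac{1}{-3 + 21}} = \frac{1}{2 \cdot 21 \cdot \frac{1}{18}} = \frac{1}{\frac{7}{3}} = \frac{3}{7}$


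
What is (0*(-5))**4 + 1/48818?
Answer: 1/48818 ≈ 2.0484e-5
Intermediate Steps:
(0*(-5))**4 + 1/48818 = 0**4 + 1/48818 = 0 + 1/48818 = 1/48818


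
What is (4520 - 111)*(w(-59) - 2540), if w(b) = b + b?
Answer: -11719122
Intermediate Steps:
w(b) = 2*b
(4520 - 111)*(w(-59) - 2540) = (4520 - 111)*(2*(-59) - 2540) = 4409*(-118 - 2540) = 4409*(-2658) = -11719122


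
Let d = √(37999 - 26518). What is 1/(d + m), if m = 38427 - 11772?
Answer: 8885/236825848 - √11481/710477544 ≈ 3.7366e-5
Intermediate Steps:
m = 26655
d = √11481 ≈ 107.15
1/(d + m) = 1/(√11481 + 26655) = 1/(26655 + √11481)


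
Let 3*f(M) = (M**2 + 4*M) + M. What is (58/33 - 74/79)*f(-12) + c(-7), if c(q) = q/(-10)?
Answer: 617449/26070 ≈ 23.684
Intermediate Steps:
c(q) = -q/10 (c(q) = q*(-1/10) = -q/10)
f(M) = M**2/3 + 5*M/3 (f(M) = ((M**2 + 4*M) + M)/3 = (M**2 + 5*M)/3 = M**2/3 + 5*M/3)
(58/33 - 74/79)*f(-12) + c(-7) = (58/33 - 74/79)*((1/3)*(-12)*(5 - 12)) - 1/10*(-7) = (58*(1/33) - 74*1/79)*((1/3)*(-12)*(-7)) + 7/10 = (58/33 - 74/79)*28 + 7/10 = (2140/2607)*28 + 7/10 = 59920/2607 + 7/10 = 617449/26070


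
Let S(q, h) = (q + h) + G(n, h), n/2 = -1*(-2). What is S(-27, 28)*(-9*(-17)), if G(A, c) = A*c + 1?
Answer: 17442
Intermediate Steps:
n = 4 (n = 2*(-1*(-2)) = 2*2 = 4)
G(A, c) = 1 + A*c
S(q, h) = 1 + q + 5*h (S(q, h) = (q + h) + (1 + 4*h) = (h + q) + (1 + 4*h) = 1 + q + 5*h)
S(-27, 28)*(-9*(-17)) = (1 - 27 + 5*28)*(-9*(-17)) = (1 - 27 + 140)*153 = 114*153 = 17442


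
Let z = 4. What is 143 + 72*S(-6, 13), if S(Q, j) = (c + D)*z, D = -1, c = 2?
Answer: 431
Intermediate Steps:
S(Q, j) = 4 (S(Q, j) = (2 - 1)*4 = 1*4 = 4)
143 + 72*S(-6, 13) = 143 + 72*4 = 143 + 288 = 431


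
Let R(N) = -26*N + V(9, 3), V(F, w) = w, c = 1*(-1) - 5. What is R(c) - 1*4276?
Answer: -4117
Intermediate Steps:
c = -6 (c = -1 - 5 = -6)
R(N) = 3 - 26*N (R(N) = -26*N + 3 = 3 - 26*N)
R(c) - 1*4276 = (3 - 26*(-6)) - 1*4276 = (3 + 156) - 4276 = 159 - 4276 = -4117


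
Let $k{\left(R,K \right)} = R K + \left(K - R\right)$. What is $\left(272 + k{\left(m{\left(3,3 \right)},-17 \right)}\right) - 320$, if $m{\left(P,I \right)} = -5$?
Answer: $25$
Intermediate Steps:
$k{\left(R,K \right)} = K - R + K R$ ($k{\left(R,K \right)} = K R + \left(K - R\right) = K - R + K R$)
$\left(272 + k{\left(m{\left(3,3 \right)},-17 \right)}\right) - 320 = \left(272 - -73\right) - 320 = \left(272 + \left(-17 + 5 + 85\right)\right) - 320 = \left(272 + 73\right) - 320 = 345 - 320 = 25$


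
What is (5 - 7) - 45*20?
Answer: -902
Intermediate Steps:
(5 - 7) - 45*20 = -2 - 900 = -902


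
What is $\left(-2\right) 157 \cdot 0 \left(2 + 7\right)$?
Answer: $0$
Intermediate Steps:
$\left(-2\right) 157 \cdot 0 \left(2 + 7\right) = - 314 \cdot 0 \cdot 9 = \left(-314\right) 0 = 0$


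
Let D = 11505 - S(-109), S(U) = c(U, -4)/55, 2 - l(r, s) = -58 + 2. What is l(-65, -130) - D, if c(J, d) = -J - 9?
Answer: -125897/11 ≈ -11445.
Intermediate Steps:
c(J, d) = -9 - J
l(r, s) = 58 (l(r, s) = 2 - (-58 + 2) = 2 - 1*(-56) = 2 + 56 = 58)
S(U) = -9/55 - U/55 (S(U) = (-9 - U)/55 = (-9 - U)*(1/55) = -9/55 - U/55)
D = 126535/11 (D = 11505 - (-9/55 - 1/55*(-109)) = 11505 - (-9/55 + 109/55) = 11505 - 1*20/11 = 11505 - 20/11 = 126535/11 ≈ 11503.)
l(-65, -130) - D = 58 - 1*126535/11 = 58 - 126535/11 = -125897/11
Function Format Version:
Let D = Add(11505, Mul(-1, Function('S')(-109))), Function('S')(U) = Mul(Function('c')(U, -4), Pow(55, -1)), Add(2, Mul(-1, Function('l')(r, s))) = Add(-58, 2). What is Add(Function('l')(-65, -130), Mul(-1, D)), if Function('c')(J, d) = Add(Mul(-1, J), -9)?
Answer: Rational(-125897, 11) ≈ -11445.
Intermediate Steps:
Function('c')(J, d) = Add(-9, Mul(-1, J))
Function('l')(r, s) = 58 (Function('l')(r, s) = Add(2, Mul(-1, Add(-58, 2))) = Add(2, Mul(-1, -56)) = Add(2, 56) = 58)
Function('S')(U) = Add(Rational(-9, 55), Mul(Rational(-1, 55), U)) (Function('S')(U) = Mul(Add(-9, Mul(-1, U)), Pow(55, -1)) = Mul(Add(-9, Mul(-1, U)), Rational(1, 55)) = Add(Rational(-9, 55), Mul(Rational(-1, 55), U)))
D = Rational(126535, 11) (D = Add(11505, Mul(-1, Add(Rational(-9, 55), Mul(Rational(-1, 55), -109)))) = Add(11505, Mul(-1, Add(Rational(-9, 55), Rational(109, 55)))) = Add(11505, Mul(-1, Rational(20, 11))) = Add(11505, Rational(-20, 11)) = Rational(126535, 11) ≈ 11503.)
Add(Function('l')(-65, -130), Mul(-1, D)) = Add(58, Mul(-1, Rational(126535, 11))) = Add(58, Rational(-126535, 11)) = Rational(-125897, 11)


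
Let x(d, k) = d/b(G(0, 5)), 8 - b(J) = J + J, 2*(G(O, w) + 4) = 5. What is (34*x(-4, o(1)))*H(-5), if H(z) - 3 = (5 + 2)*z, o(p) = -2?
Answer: 4352/11 ≈ 395.64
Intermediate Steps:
G(O, w) = -3/2 (G(O, w) = -4 + (1/2)*5 = -4 + 5/2 = -3/2)
b(J) = 8 - 2*J (b(J) = 8 - (J + J) = 8 - 2*J)
x(d, k) = d/11 (x(d, k) = d/(8 - 2*(-3/2)) = d/(8 + 3) = d/11)
H(z) = 3 + 7*z (H(z) = 3 + (5 + 2)*z = 3 + 7*z)
(34*x(-4, o(1)))*H(-5) = (34*((1/11)*(-4)))*(3 + 7*(-5)) = (34*(-4/11))*(3 - 35) = -136/11*(-32) = 4352/11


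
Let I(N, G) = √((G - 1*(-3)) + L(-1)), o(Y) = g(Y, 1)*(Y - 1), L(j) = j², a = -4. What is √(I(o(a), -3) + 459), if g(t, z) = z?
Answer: 2*√115 ≈ 21.448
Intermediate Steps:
o(Y) = -1 + Y (o(Y) = 1*(Y - 1) = 1*(-1 + Y) = -1 + Y)
I(N, G) = √(4 + G) (I(N, G) = √((G - 1*(-3)) + (-1)²) = √((G + 3) + 1) = √((3 + G) + 1) = √(4 + G))
√(I(o(a), -3) + 459) = √(√(4 - 3) + 459) = √(√1 + 459) = √(1 + 459) = √460 = 2*√115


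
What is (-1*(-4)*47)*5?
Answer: 940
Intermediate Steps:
(-1*(-4)*47)*5 = (4*47)*5 = 188*5 = 940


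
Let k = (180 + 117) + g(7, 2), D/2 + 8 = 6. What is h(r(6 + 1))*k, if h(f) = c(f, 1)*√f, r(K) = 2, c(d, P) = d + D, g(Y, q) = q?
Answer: -598*√2 ≈ -845.70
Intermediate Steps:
D = -4 (D = -16 + 2*6 = -16 + 12 = -4)
c(d, P) = -4 + d (c(d, P) = d - 4 = -4 + d)
h(f) = √f*(-4 + f) (h(f) = (-4 + f)*√f = √f*(-4 + f))
k = 299 (k = (180 + 117) + 2 = 297 + 2 = 299)
h(r(6 + 1))*k = (√2*(-4 + 2))*299 = (√2*(-2))*299 = -2*√2*299 = -598*√2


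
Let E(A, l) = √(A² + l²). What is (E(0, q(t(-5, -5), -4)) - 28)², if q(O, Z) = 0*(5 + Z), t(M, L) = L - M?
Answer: 784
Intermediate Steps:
q(O, Z) = 0
(E(0, q(t(-5, -5), -4)) - 28)² = (√(0² + 0²) - 28)² = (√(0 + 0) - 28)² = (√0 - 28)² = (0 - 28)² = (-28)² = 784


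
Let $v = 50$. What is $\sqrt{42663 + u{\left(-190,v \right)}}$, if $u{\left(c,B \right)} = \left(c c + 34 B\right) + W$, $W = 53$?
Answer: $2 \sqrt{20129} \approx 283.75$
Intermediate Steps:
$u{\left(c,B \right)} = 53 + c^{2} + 34 B$ ($u{\left(c,B \right)} = \left(c c + 34 B\right) + 53 = \left(c^{2} + 34 B\right) + 53 = 53 + c^{2} + 34 B$)
$\sqrt{42663 + u{\left(-190,v \right)}} = \sqrt{42663 + \left(53 + \left(-190\right)^{2} + 34 \cdot 50\right)} = \sqrt{42663 + \left(53 + 36100 + 1700\right)} = \sqrt{42663 + 37853} = \sqrt{80516} = 2 \sqrt{20129}$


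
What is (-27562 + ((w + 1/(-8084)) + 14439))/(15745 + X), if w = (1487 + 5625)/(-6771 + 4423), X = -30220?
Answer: 62287050823/68688333300 ≈ 0.90681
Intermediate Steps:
w = -1778/587 (w = 7112/(-2348) = 7112*(-1/2348) = -1778/587 ≈ -3.0290)
(-27562 + ((w + 1/(-8084)) + 14439))/(15745 + X) = (-27562 + ((-1778/587 + 1/(-8084)) + 14439))/(15745 - 30220) = (-27562 + ((-1778/587 - 1/8084) + 14439))/(-14475) = (-27562 + (-14373939/4745308 + 14439))*(-1/14475) = (-27562 + 68503128273/4745308)*(-1/14475) = -62287050823/4745308*(-1/14475) = 62287050823/68688333300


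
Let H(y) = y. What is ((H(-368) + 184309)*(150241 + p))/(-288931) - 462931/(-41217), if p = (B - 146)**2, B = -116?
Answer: -1659342039963584/11908869027 ≈ -1.3934e+5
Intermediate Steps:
p = 68644 (p = (-116 - 146)**2 = (-262)**2 = 68644)
((H(-368) + 184309)*(150241 + p))/(-288931) - 462931/(-41217) = ((-368 + 184309)*(150241 + 68644))/(-288931) - 462931/(-41217) = (183941*218885)*(-1/288931) - 462931*(-1/41217) = 40261925785*(-1/288931) + 462931/41217 = -40261925785/288931 + 462931/41217 = -1659342039963584/11908869027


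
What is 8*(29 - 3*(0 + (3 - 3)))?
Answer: 232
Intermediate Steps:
8*(29 - 3*(0 + (3 - 3))) = 8*(29 - 3*(0 + 0)) = 8*(29 - 3*0) = 8*(29 + 0) = 8*29 = 232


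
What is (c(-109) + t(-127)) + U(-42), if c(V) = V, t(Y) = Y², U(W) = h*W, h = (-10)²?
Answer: 11820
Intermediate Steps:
h = 100
U(W) = 100*W
(c(-109) + t(-127)) + U(-42) = (-109 + (-127)²) + 100*(-42) = (-109 + 16129) - 4200 = 16020 - 4200 = 11820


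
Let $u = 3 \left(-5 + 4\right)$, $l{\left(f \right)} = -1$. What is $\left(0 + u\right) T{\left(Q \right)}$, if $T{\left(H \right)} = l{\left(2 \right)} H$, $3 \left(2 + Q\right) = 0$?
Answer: $-6$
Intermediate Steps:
$Q = -2$ ($Q = -2 + \frac{1}{3} \cdot 0 = -2 + 0 = -2$)
$u = -3$ ($u = 3 \left(-1\right) = -3$)
$T{\left(H \right)} = - H$
$\left(0 + u\right) T{\left(Q \right)} = \left(0 - 3\right) \left(\left(-1\right) \left(-2\right)\right) = \left(-3\right) 2 = -6$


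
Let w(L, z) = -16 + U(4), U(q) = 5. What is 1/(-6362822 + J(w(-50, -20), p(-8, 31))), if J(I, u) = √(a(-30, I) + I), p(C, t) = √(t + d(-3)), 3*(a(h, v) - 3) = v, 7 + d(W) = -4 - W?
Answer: -19088466/121456511411087 - I*√105/121456511411087 ≈ -1.5716e-7 - 8.4367e-14*I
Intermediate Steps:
d(W) = -11 - W (d(W) = -7 + (-4 - W) = -11 - W)
a(h, v) = 3 + v/3
w(L, z) = -11 (w(L, z) = -16 + 5 = -11)
p(C, t) = √(-8 + t) (p(C, t) = √(t + (-11 - 1*(-3))) = √(t + (-11 + 3)) = √(t - 8) = √(-8 + t))
J(I, u) = √(3 + 4*I/3) (J(I, u) = √((3 + I/3) + I) = √(3 + 4*I/3))
1/(-6362822 + J(w(-50, -20), p(-8, 31))) = 1/(-6362822 + √(27 + 12*(-11))/3) = 1/(-6362822 + √(27 - 132)/3) = 1/(-6362822 + √(-105)/3) = 1/(-6362822 + (I*√105)/3) = 1/(-6362822 + I*√105/3)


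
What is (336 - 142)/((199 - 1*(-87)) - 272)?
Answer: 97/7 ≈ 13.857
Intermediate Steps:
(336 - 142)/((199 - 1*(-87)) - 272) = 194/((199 + 87) - 272) = 194/(286 - 272) = 194/14 = 194*(1/14) = 97/7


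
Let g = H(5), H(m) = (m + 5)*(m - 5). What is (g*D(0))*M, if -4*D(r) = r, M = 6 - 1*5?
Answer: 0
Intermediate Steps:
M = 1 (M = 6 - 5 = 1)
D(r) = -r/4
H(m) = (-5 + m)*(5 + m) (H(m) = (5 + m)*(-5 + m) = (-5 + m)*(5 + m))
g = 0 (g = -25 + 5² = -25 + 25 = 0)
(g*D(0))*M = (0*(-¼*0))*1 = (0*0)*1 = 0*1 = 0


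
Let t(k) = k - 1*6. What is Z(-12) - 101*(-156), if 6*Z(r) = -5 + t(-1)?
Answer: 15754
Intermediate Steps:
t(k) = -6 + k (t(k) = k - 6 = -6 + k)
Z(r) = -2 (Z(r) = (-5 + (-6 - 1))/6 = (-5 - 7)/6 = (1/6)*(-12) = -2)
Z(-12) - 101*(-156) = -2 - 101*(-156) = -2 + 15756 = 15754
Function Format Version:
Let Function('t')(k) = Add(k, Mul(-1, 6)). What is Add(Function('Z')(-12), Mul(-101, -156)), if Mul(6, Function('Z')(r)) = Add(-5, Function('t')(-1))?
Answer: 15754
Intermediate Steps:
Function('t')(k) = Add(-6, k) (Function('t')(k) = Add(k, -6) = Add(-6, k))
Function('Z')(r) = -2 (Function('Z')(r) = Mul(Rational(1, 6), Add(-5, Add(-6, -1))) = Mul(Rational(1, 6), Add(-5, -7)) = Mul(Rational(1, 6), -12) = -2)
Add(Function('Z')(-12), Mul(-101, -156)) = Add(-2, Mul(-101, -156)) = Add(-2, 15756) = 15754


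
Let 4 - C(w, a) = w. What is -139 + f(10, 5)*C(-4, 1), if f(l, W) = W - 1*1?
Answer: -107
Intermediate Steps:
C(w, a) = 4 - w
f(l, W) = -1 + W (f(l, W) = W - 1 = -1 + W)
-139 + f(10, 5)*C(-4, 1) = -139 + (-1 + 5)*(4 - 1*(-4)) = -139 + 4*(4 + 4) = -139 + 4*8 = -139 + 32 = -107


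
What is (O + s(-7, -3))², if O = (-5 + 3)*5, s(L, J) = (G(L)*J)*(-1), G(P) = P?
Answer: 961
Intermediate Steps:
s(L, J) = -J*L (s(L, J) = (L*J)*(-1) = (J*L)*(-1) = -J*L)
O = -10 (O = -2*5 = -10)
(O + s(-7, -3))² = (-10 - 1*(-3)*(-7))² = (-10 - 21)² = (-31)² = 961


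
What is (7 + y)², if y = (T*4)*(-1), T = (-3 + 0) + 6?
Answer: 25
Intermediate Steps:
T = 3 (T = -3 + 6 = 3)
y = -12 (y = (3*4)*(-1) = 12*(-1) = -12)
(7 + y)² = (7 - 12)² = (-5)² = 25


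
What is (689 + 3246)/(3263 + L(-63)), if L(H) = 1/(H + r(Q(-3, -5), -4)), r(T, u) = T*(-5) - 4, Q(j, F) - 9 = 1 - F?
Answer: 111754/92669 ≈ 1.2059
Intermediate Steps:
Q(j, F) = 10 - F (Q(j, F) = 9 + (1 - F) = 10 - F)
r(T, u) = -4 - 5*T (r(T, u) = -5*T - 4 = -4 - 5*T)
L(H) = 1/(-79 + H) (L(H) = 1/(H + (-4 - 5*(10 - 1*(-5)))) = 1/(H + (-4 - 5*(10 + 5))) = 1/(H + (-4 - 5*15)) = 1/(H + (-4 - 75)) = 1/(H - 79) = 1/(-79 + H))
(689 + 3246)/(3263 + L(-63)) = (689 + 3246)/(3263 + 1/(-79 - 63)) = 3935/(3263 + 1/(-142)) = 3935/(3263 - 1/142) = 3935/(463345/142) = 3935*(142/463345) = 111754/92669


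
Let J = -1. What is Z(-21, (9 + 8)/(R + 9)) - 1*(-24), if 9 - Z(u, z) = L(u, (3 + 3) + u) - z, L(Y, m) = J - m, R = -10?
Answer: 2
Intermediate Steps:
L(Y, m) = -1 - m
Z(u, z) = 16 + u + z (Z(u, z) = 9 - ((-1 - ((3 + 3) + u)) - z) = 9 - ((-1 - (6 + u)) - z) = 9 - ((-1 + (-6 - u)) - z) = 9 - ((-7 - u) - z) = 9 - (-7 - u - z) = 9 + (7 + u + z) = 16 + u + z)
Z(-21, (9 + 8)/(R + 9)) - 1*(-24) = (16 - 21 + (9 + 8)/(-10 + 9)) - 1*(-24) = (16 - 21 + 17/(-1)) + 24 = (16 - 21 + 17*(-1)) + 24 = (16 - 21 - 17) + 24 = -22 + 24 = 2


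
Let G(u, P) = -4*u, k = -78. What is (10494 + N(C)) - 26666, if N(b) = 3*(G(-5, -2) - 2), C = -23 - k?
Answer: -16118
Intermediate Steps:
C = 55 (C = -23 - 1*(-78) = -23 + 78 = 55)
N(b) = 54 (N(b) = 3*(-4*(-5) - 2) = 3*(20 - 2) = 3*18 = 54)
(10494 + N(C)) - 26666 = (10494 + 54) - 26666 = 10548 - 26666 = -16118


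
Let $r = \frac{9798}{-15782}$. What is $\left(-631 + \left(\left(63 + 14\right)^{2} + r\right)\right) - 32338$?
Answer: $- \frac{213377539}{7891} \approx -27041.0$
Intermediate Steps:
$r = - \frac{4899}{7891}$ ($r = 9798 \left(- \frac{1}{15782}\right) = - \frac{4899}{7891} \approx -0.62083$)
$\left(-631 + \left(\left(63 + 14\right)^{2} + r\right)\right) - 32338 = \left(-631 - \left(\frac{4899}{7891} - \left(63 + 14\right)^{2}\right)\right) - 32338 = \left(-631 - \left(\frac{4899}{7891} - 77^{2}\right)\right) - 32338 = \left(-631 + \left(5929 - \frac{4899}{7891}\right)\right) - 32338 = \left(-631 + \frac{46780840}{7891}\right) - 32338 = \frac{41801619}{7891} - 32338 = - \frac{213377539}{7891}$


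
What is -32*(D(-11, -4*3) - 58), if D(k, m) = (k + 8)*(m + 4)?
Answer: 1088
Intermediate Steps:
D(k, m) = (4 + m)*(8 + k) (D(k, m) = (8 + k)*(4 + m) = (4 + m)*(8 + k))
-32*(D(-11, -4*3) - 58) = -32*((32 + 4*(-11) + 8*(-4*3) - (-44)*3) - 58) = -32*((32 - 44 + 8*(-12) - 11*(-12)) - 58) = -32*((32 - 44 - 96 + 132) - 58) = -32*(24 - 58) = -32*(-34) = 1088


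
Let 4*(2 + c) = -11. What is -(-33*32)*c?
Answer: -5016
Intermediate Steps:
c = -19/4 (c = -2 + (¼)*(-11) = -2 - 11/4 = -19/4 ≈ -4.7500)
-(-33*32)*c = -(-33*32)*(-19)/4 = -(-1056)*(-19)/4 = -1*5016 = -5016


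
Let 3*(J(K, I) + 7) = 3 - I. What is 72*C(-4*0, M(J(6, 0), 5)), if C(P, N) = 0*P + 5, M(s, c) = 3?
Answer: 360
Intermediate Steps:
J(K, I) = -6 - I/3 (J(K, I) = -7 + (3 - I)/3 = -7 + (1 - I/3) = -6 - I/3)
C(P, N) = 5 (C(P, N) = 0 + 5 = 5)
72*C(-4*0, M(J(6, 0), 5)) = 72*5 = 360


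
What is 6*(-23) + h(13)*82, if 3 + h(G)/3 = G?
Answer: 2322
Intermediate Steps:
h(G) = -9 + 3*G
6*(-23) + h(13)*82 = 6*(-23) + (-9 + 3*13)*82 = -138 + (-9 + 39)*82 = -138 + 30*82 = -138 + 2460 = 2322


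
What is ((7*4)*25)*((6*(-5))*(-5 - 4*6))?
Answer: 609000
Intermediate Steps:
((7*4)*25)*((6*(-5))*(-5 - 4*6)) = (28*25)*(-30*(-5 - 24)) = 700*(-30*(-29)) = 700*870 = 609000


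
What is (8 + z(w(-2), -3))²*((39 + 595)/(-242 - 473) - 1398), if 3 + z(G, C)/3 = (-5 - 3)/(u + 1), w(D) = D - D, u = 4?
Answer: -841171564/17875 ≈ -47059.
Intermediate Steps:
w(D) = 0
z(G, C) = -69/5 (z(G, C) = -9 + 3*((-5 - 3)/(4 + 1)) = -9 + 3*(-8/5) = -9 - 24/5 = -69/5)
(8 + z(w(-2), -3))²*((39 + 595)/(-242 - 473) - 1398) = (8 - 69/5)²*((39 + 595)/(-242 - 473) - 1398) = (-29/5)²*(634/(-715) - 1398) = 841*(634*(-1/715) - 1398)/25 = 841*(-634/715 - 1398)/25 = (841/25)*(-1000204/715) = -841171564/17875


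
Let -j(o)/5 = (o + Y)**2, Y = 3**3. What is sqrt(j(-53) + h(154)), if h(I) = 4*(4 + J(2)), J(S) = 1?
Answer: 4*I*sqrt(210) ≈ 57.966*I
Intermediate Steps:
Y = 27
h(I) = 20 (h(I) = 4*(4 + 1) = 4*5 = 20)
j(o) = -5*(27 + o)**2 (j(o) = -5*(o + 27)**2 = -5*(27 + o)**2)
sqrt(j(-53) + h(154)) = sqrt(-5*(27 - 53)**2 + 20) = sqrt(-5*(-26)**2 + 20) = sqrt(-5*676 + 20) = sqrt(-3380 + 20) = sqrt(-3360) = 4*I*sqrt(210)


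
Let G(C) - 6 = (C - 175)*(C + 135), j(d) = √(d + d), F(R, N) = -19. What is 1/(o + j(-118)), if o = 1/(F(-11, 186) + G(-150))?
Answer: 4862/5578814385 - 47278088*I*√59/5578814385 ≈ 8.7151e-7 - 0.065094*I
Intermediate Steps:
j(d) = √2*√d (j(d) = √(2*d) = √2*√d)
G(C) = 6 + (-175 + C)*(135 + C) (G(C) = 6 + (C - 175)*(C + 135) = 6 + (-175 + C)*(135 + C))
o = 1/4862 (o = 1/(-19 + (-23619 + (-150)² - 40*(-150))) = 1/(-19 + (-23619 + 22500 + 6000)) = 1/(-19 + 4881) = 1/4862 ≈ 0.00020568)
1/(o + j(-118)) = 1/(1/4862 + √2*√(-118)) = 1/(1/4862 + √2*(I*√118)) = 1/(1/4862 + 2*I*√59)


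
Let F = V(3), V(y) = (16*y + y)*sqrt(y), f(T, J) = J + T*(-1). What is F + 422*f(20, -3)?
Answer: -9706 + 51*sqrt(3) ≈ -9617.7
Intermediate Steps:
f(T, J) = J - T
V(y) = 17*y**(3/2) (V(y) = (17*y)*sqrt(y) = 17*y**(3/2))
F = 51*sqrt(3) (F = 17*3**(3/2) = 17*(3*sqrt(3)) = 51*sqrt(3) ≈ 88.335)
F + 422*f(20, -3) = 51*sqrt(3) + 422*(-3 - 1*20) = 51*sqrt(3) + 422*(-3 - 20) = 51*sqrt(3) + 422*(-23) = 51*sqrt(3) - 9706 = -9706 + 51*sqrt(3)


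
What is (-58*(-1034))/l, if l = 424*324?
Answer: 14993/34344 ≈ 0.43655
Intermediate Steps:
l = 137376
(-58*(-1034))/l = -58*(-1034)/137376 = 59972*(1/137376) = 14993/34344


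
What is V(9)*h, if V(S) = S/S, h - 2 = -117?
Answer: -115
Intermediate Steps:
h = -115 (h = 2 - 117 = -115)
V(S) = 1
V(9)*h = 1*(-115) = -115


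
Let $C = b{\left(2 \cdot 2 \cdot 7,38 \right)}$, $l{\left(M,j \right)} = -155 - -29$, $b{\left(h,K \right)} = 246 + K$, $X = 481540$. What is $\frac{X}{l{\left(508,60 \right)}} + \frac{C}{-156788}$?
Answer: $- \frac{9437466163}{2469411} \approx -3821.7$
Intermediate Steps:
$l{\left(M,j \right)} = -126$ ($l{\left(M,j \right)} = -155 + 29 = -126$)
$C = 284$ ($C = 246 + 38 = 284$)
$\frac{X}{l{\left(508,60 \right)}} + \frac{C}{-156788} = \frac{481540}{-126} + \frac{284}{-156788} = 481540 \left(- \frac{1}{126}\right) + 284 \left(- \frac{1}{156788}\right) = - \frac{240770}{63} - \frac{71}{39197} = - \frac{9437466163}{2469411}$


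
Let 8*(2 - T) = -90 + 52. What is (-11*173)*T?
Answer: -51381/4 ≈ -12845.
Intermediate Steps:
T = 27/4 (T = 2 - (-90 + 52)/8 = 2 - ⅛*(-38) = 2 + 19/4 = 27/4 ≈ 6.7500)
(-11*173)*T = -11*173*(27/4) = -1903*27/4 = -51381/4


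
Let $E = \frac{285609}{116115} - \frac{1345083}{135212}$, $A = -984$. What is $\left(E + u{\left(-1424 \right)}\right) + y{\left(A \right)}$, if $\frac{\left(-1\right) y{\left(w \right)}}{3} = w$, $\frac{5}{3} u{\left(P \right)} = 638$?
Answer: $\frac{17413088308529}{5233380460} \approx 3327.3$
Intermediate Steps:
$u{\left(P \right)} = \frac{1914}{5}$ ($u{\left(P \right)} = \frac{3}{5} \cdot 638 = \frac{1914}{5}$)
$E = - \frac{39188849479}{5233380460}$ ($E = 285609 \cdot \frac{1}{116115} - \frac{1345083}{135212} = \frac{95203}{38705} - \frac{1345083}{135212} = - \frac{39188849479}{5233380460} \approx -7.4883$)
$y{\left(w \right)} = - 3 w$
$\left(E + u{\left(-1424 \right)}\right) + y{\left(A \right)} = \left(- \frac{39188849479}{5233380460} + \frac{1914}{5}\right) - -2952 = \frac{1964149190609}{5233380460} + 2952 = \frac{17413088308529}{5233380460}$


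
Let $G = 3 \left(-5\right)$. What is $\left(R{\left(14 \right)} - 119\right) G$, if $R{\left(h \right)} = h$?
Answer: $1575$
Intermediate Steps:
$G = -15$
$\left(R{\left(14 \right)} - 119\right) G = \left(14 - 119\right) \left(-15\right) = \left(-105\right) \left(-15\right) = 1575$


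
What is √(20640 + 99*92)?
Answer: 2*√7437 ≈ 172.48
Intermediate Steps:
√(20640 + 99*92) = √(20640 + 9108) = √29748 = 2*√7437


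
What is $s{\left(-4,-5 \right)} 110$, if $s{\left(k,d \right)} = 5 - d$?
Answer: $1100$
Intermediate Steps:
$s{\left(-4,-5 \right)} 110 = \left(5 - -5\right) 110 = \left(5 + 5\right) 110 = 10 \cdot 110 = 1100$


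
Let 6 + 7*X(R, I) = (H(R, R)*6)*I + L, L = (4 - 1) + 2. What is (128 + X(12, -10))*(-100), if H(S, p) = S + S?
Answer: 54500/7 ≈ 7785.7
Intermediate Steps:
H(S, p) = 2*S
L = 5 (L = 3 + 2 = 5)
X(R, I) = -1/7 + 12*I*R/7 (X(R, I) = -6/7 + (((2*R)*6)*I + 5)/7 = -6/7 + ((12*R)*I + 5)/7 = -6/7 + (12*I*R + 5)/7 = -6/7 + (5 + 12*I*R)/7 = -6/7 + (5/7 + 12*I*R/7) = -1/7 + 12*I*R/7)
(128 + X(12, -10))*(-100) = (128 + (-1/7 + (12/7)*(-10)*12))*(-100) = (128 + (-1/7 - 1440/7))*(-100) = (128 - 1441/7)*(-100) = -545/7*(-100) = 54500/7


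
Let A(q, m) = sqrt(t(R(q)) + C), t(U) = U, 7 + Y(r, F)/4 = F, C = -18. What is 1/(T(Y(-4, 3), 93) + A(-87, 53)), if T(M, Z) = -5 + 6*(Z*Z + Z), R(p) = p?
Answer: 52447/2750687914 - I*sqrt(105)/2750687914 ≈ 1.9067e-5 - 3.7252e-9*I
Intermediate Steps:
Y(r, F) = -28 + 4*F
A(q, m) = sqrt(-18 + q) (A(q, m) = sqrt(q - 18) = sqrt(-18 + q))
T(M, Z) = -5 + 6*Z + 6*Z**2 (T(M, Z) = -5 + 6*(Z**2 + Z) = -5 + 6*(Z + Z**2) = -5 + (6*Z + 6*Z**2) = -5 + 6*Z + 6*Z**2)
1/(T(Y(-4, 3), 93) + A(-87, 53)) = 1/((-5 + 6*93 + 6*93**2) + sqrt(-18 - 87)) = 1/((-5 + 558 + 6*8649) + sqrt(-105)) = 1/((-5 + 558 + 51894) + I*sqrt(105)) = 1/(52447 + I*sqrt(105))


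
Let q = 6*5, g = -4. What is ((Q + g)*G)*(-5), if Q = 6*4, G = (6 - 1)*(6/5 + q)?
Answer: -15600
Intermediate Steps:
q = 30
G = 156 (G = (6 - 1)*(6/5 + 30) = 5*(6*(⅕) + 30) = 5*(6/5 + 30) = 5*(156/5) = 156)
Q = 24
((Q + g)*G)*(-5) = ((24 - 4)*156)*(-5) = (20*156)*(-5) = 3120*(-5) = -15600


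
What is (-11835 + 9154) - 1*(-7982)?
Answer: 5301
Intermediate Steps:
(-11835 + 9154) - 1*(-7982) = -2681 + 7982 = 5301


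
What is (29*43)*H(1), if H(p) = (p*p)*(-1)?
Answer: -1247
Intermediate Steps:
H(p) = -p² (H(p) = p²*(-1) = -p²)
(29*43)*H(1) = (29*43)*(-1*1²) = 1247*(-1*1) = 1247*(-1) = -1247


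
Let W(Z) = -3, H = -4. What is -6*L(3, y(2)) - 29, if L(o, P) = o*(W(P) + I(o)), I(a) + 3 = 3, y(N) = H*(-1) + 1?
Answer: 25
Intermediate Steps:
y(N) = 5 (y(N) = -4*(-1) + 1 = 4 + 1 = 5)
I(a) = 0 (I(a) = -3 + 3 = 0)
L(o, P) = -3*o (L(o, P) = o*(-3 + 0) = o*(-3) = -3*o)
-6*L(3, y(2)) - 29 = -(-18)*3 - 29 = -6*(-9) - 29 = 54 - 29 = 25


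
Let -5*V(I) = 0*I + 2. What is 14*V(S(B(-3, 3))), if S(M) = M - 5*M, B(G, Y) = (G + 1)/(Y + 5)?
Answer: -28/5 ≈ -5.6000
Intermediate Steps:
B(G, Y) = (1 + G)/(5 + Y)
S(M) = -4*M
V(I) = -2/5 (V(I) = -(0*I + 2)/5 = -(0 + 2)/5 = -1/5*2 = -2/5)
14*V(S(B(-3, 3))) = 14*(-2/5) = -28/5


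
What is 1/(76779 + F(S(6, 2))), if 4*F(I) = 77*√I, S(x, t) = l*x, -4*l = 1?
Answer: 818976/62880164233 - 308*I*√6/188640492699 ≈ 1.3024e-5 - 3.9994e-9*I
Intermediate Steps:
l = -¼ (l = -¼*1 = -¼ ≈ -0.25000)
S(x, t) = -x/4
F(I) = 77*√I/4 (F(I) = (77*√I)/4 = 77*√I/4)
1/(76779 + F(S(6, 2))) = 1/(76779 + 77*√(-¼*6)/4) = 1/(76779 + 77*√(-3/2)/4) = 1/(76779 + 77*(I*√6/2)/4) = 1/(76779 + 77*I*√6/8)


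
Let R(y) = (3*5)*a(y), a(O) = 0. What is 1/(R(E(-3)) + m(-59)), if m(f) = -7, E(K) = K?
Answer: -⅐ ≈ -0.14286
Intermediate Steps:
R(y) = 0 (R(y) = (3*5)*0 = 15*0 = 0)
1/(R(E(-3)) + m(-59)) = 1/(0 - 7) = 1/(-7) = -⅐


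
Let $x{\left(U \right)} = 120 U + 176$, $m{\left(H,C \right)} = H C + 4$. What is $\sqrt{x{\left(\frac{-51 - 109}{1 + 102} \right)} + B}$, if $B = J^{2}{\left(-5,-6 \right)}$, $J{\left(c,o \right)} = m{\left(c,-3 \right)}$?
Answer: $\frac{\sqrt{3719433}}{103} \approx 18.724$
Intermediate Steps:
$m{\left(H,C \right)} = 4 + C H$ ($m{\left(H,C \right)} = C H + 4 = 4 + C H$)
$J{\left(c,o \right)} = 4 - 3 c$
$x{\left(U \right)} = 176 + 120 U$
$B = 361$ ($B = \left(4 - -15\right)^{2} = \left(4 + 15\right)^{2} = 19^{2} = 361$)
$\sqrt{x{\left(\frac{-51 - 109}{1 + 102} \right)} + B} = \sqrt{\left(176 + 120 \frac{-51 - 109}{1 + 102}\right) + 361} = \sqrt{\left(176 + 120 \left(- \frac{160}{103}\right)\right) + 361} = \sqrt{\left(176 - \frac{19200}{103}\right) + 361} = \sqrt{- \frac{1072}{103} + 361} = \sqrt{\frac{36111}{103}} = \frac{\sqrt{3719433}}{103}$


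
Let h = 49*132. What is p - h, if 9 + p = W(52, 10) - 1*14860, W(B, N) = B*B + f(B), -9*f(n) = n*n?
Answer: -170401/9 ≈ -18933.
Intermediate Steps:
f(n) = -n**2/9 (f(n) = -n*n/9 = -n**2/9)
W(B, N) = 8*B**2/9 (W(B, N) = B*B - B**2/9 = B**2 - B**2/9 = 8*B**2/9)
h = 6468
p = -112189/9 (p = -9 + ((8/9)*52**2 - 1*14860) = -9 + ((8/9)*2704 - 14860) = -9 + (21632/9 - 14860) = -9 - 112108/9 = -112189/9 ≈ -12465.)
p - h = -112189/9 - 1*6468 = -112189/9 - 6468 = -170401/9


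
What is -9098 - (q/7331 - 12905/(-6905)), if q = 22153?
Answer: -92158676482/10124111 ≈ -9102.9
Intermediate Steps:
-9098 - (q/7331 - 12905/(-6905)) = -9098 - (22153/7331 - 12905/(-6905)) = -9098 - (22153*(1/7331) - 12905*(-1/6905)) = -9098 - (22153/7331 + 2581/1381) = -9098 - 1*49514604/10124111 = -9098 - 49514604/10124111 = -92158676482/10124111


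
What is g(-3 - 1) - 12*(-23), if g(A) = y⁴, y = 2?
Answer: 292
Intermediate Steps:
g(A) = 16 (g(A) = 2⁴ = 16)
g(-3 - 1) - 12*(-23) = 16 - 12*(-23) = 16 + 276 = 292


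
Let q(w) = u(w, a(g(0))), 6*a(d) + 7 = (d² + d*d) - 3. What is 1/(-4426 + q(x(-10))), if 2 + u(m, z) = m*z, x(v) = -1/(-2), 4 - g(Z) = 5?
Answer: -3/13286 ≈ -0.00022580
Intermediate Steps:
g(Z) = -1 (g(Z) = 4 - 1*5 = 4 - 5 = -1)
x(v) = ½ (x(v) = -1*(-½) = ½)
a(d) = -5/3 + d²/3 (a(d) = -7/6 + ((d² + d*d) - 3)/6 = -7/6 + ((d² + d²) - 3)/6 = -7/6 + (2*d² - 3)/6 = -7/6 + (-3 + 2*d²)/6 = -7/6 + (-½ + d²/3) = -5/3 + d²/3)
u(m, z) = -2 + m*z
q(w) = -2 - 4*w/3 (q(w) = -2 + w*(-5/3 + (⅓)*(-1)²) = -2 + w*(-5/3 + (⅓)*1) = -2 + w*(-5/3 + ⅓) = -2 + w*(-4/3) = -2 - 4*w/3)
1/(-4426 + q(x(-10))) = 1/(-4426 + (-2 - 4/3*½)) = 1/(-4426 + (-2 - ⅔)) = 1/(-4426 - 8/3) = 1/(-13286/3) = -3/13286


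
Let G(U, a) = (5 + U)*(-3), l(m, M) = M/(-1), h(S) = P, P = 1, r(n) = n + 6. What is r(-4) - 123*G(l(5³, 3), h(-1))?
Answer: 740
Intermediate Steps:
r(n) = 6 + n
h(S) = 1
l(m, M) = -M (l(m, M) = M*(-1) = -M)
G(U, a) = -15 - 3*U
r(-4) - 123*G(l(5³, 3), h(-1)) = (6 - 4) - 123*(-15 - (-3)*3) = 2 - 123*(-15 - 3*(-3)) = 2 - 123*(-15 + 9) = 2 - 123*(-6) = 2 + 738 = 740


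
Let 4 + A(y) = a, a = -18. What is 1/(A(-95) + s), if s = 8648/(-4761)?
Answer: -207/4930 ≈ -0.041988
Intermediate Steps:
A(y) = -22 (A(y) = -4 - 18 = -22)
s = -376/207 (s = 8648*(-1/4761) = -376/207 ≈ -1.8164)
1/(A(-95) + s) = 1/(-22 - 376/207) = 1/(-4930/207) = -207/4930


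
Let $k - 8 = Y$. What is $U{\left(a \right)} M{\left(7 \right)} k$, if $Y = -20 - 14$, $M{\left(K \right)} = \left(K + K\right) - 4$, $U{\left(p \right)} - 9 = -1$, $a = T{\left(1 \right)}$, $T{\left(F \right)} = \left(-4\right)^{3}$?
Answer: $-2080$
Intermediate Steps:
$T{\left(F \right)} = -64$
$a = -64$
$U{\left(p \right)} = 8$ ($U{\left(p \right)} = 9 - 1 = 8$)
$M{\left(K \right)} = -4 + 2 K$ ($M{\left(K \right)} = 2 K - 4 = -4 + 2 K$)
$Y = -34$
$k = -26$ ($k = 8 - 34 = -26$)
$U{\left(a \right)} M{\left(7 \right)} k = 8 \left(-4 + 2 \cdot 7\right) \left(-26\right) = 8 \left(-4 + 14\right) \left(-26\right) = 8 \cdot 10 \left(-26\right) = 80 \left(-26\right) = -2080$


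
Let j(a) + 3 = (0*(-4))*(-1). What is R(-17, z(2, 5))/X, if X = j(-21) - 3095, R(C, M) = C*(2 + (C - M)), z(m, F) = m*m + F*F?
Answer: -374/1549 ≈ -0.24145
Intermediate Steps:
j(a) = -3 (j(a) = -3 + (0*(-4))*(-1) = -3 + 0*(-1) = -3 + 0 = -3)
z(m, F) = F² + m² (z(m, F) = m² + F² = F² + m²)
R(C, M) = C*(2 + C - M)
X = -3098 (X = -3 - 3095 = -3098)
R(-17, z(2, 5))/X = -17*(2 - 17 - (5² + 2²))/(-3098) = -17*(2 - 17 - (25 + 4))*(-1/3098) = -17*(2 - 17 - 1*29)*(-1/3098) = -17*(2 - 17 - 29)*(-1/3098) = -17*(-44)*(-1/3098) = 748*(-1/3098) = -374/1549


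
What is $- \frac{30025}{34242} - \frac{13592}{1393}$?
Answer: $- \frac{507242089}{47699106} \approx -10.634$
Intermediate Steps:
$- \frac{30025}{34242} - \frac{13592}{1393} = - \frac{507242089}{47699106}$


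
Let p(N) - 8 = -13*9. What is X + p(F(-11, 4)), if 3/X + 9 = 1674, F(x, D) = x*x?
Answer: -60494/555 ≈ -109.00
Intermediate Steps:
F(x, D) = x²
p(N) = -109 (p(N) = 8 - 13*9 = 8 - 117 = -109)
X = 1/555 (X = 3/(-9 + 1674) = 3/1665 = 3*(1/1665) = 1/555 ≈ 0.0018018)
X + p(F(-11, 4)) = 1/555 - 109 = -60494/555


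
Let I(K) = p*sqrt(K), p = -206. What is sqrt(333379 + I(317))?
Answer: sqrt(333379 - 206*sqrt(317)) ≈ 574.21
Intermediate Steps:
I(K) = -206*sqrt(K)
sqrt(333379 + I(317)) = sqrt(333379 - 206*sqrt(317))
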